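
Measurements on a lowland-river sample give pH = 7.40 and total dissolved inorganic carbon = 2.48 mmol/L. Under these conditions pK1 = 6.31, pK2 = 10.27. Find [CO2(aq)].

[CO2*] = 0.186 mmol/L

α₀ = 1 / (1 + K1/[H⁺] + K1K2/[H⁺]²) = 1 / (1 + 10^+1.09 + 10^-1.78)
   = 1 / (1 + 12.303 + 0.016596) = 1/13.319 = 0.07508
[CO2*] = α₀ × DIC = 0.07508 × 2.48 = 0.186 mmol/L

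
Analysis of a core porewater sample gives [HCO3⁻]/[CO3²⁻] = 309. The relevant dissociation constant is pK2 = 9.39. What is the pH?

pH = 6.90

From K2 = [H⁺][CO3²⁻]/[HCO3⁻]:  pH = pK2 − log₁₀([HCO3⁻]/[CO3²⁻])
log₁₀(309) = +2.490
pH = 9.39 − (+2.490) = 6.90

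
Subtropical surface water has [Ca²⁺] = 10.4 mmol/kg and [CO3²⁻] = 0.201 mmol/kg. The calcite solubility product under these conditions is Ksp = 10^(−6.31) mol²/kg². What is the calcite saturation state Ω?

Ω = 4.27

Ksp = 10^(−6.31) = 4.898×10^-7
Ω = [Ca²⁺][CO3²⁻]/Ksp = (10.4×10^-3)(0.201×10^-3) / 4.898×10^-7 = 4.27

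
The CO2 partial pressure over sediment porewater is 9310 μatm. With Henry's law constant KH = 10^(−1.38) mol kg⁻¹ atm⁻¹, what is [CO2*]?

[CO2*] = 388 μmol/kg

KH = 10^(−1.38) = 4.169×10^-2 mol kg⁻¹ atm⁻¹
[CO2*] = KH · pCO2 = 4.169×10^-2 × 9310×10^-6 atm = 3.88×10^-4 mol/kg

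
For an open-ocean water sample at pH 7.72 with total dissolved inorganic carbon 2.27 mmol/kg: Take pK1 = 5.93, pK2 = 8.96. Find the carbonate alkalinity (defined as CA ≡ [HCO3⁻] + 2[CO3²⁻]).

CA = [HCO3⁻] + 2[CO3²⁻] = (α₁ + 2α₂)·DIC
At pH 7.72: [H⁺]/K1 = 10^-1.79 = 0.016218, K2/[H⁺] = 10^-1.24 = 0.057544
α₁ = 1/(1 + 0.016218 + 0.057544) = 1/1.0738 = 0.9313; α₂ = α₁·K2/[H⁺] = 0.05359
α₁ + 2α₂ = 1.0385
CA = 1.0385 × 2.27 = 2.36 mmol/kg

CA = 2.36 mmol/kg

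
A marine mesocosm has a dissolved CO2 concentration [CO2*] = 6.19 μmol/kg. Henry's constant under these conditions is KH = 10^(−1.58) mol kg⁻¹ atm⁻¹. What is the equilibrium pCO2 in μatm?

pCO2 = 235 μatm

KH = 10^(−1.58) = 2.630×10^-2 mol kg⁻¹ atm⁻¹
pCO2 = [CO2*]/KH = 6.19×10^-6 / 2.630×10^-2 = 2.35×10^-4 atm = 235 μatm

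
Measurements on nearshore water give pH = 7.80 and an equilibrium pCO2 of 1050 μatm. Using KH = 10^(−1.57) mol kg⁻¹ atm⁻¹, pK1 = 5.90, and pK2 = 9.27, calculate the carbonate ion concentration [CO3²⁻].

[CO3²⁻] = 0.0761 mmol/kg

[CO2*] = KH · pCO2 = 10^(−1.57) × 1050×10^-6 = 2.826×10^-5 mol/kg
α₀ = 1/(1 + K1/[H⁺] + K1K2/[H⁺]²) = 1/(1 + 10^+1.90 + 10^+0.43) = 0.01203
DIC = [CO2*]/α₀ = 2.826×10^-5 / 0.01203 = 2.349 mmol/kg
[CO3²⁻] = α₂·DIC; α₂ = 0.03238, so [CO3²⁻] = 0.03238 × 2.349 = 0.0761 mmol/kg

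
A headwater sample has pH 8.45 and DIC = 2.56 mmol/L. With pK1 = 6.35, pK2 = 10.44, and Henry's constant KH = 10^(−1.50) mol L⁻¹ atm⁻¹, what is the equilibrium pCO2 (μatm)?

pCO2 = 632 μatm

α₀ = 1 / (1 + K1/[H⁺] + K1K2/[H⁺]²) = 1 / (1 + 10^+2.10 + 10^+0.11)
   = 1 / (1 + 125.89 + 1.2882) = 1/128.18 = 0.007801
[CO2*] = α₀ × DIC = 0.007801 × 2.56 = 0.01997 mmol/L = 19.97 μmol/L
pCO2 = [CO2*]/KH = 1.997×10^-5 / 3.162×10^-2 = 632 μatm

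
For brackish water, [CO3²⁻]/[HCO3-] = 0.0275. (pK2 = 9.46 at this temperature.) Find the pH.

pH = 7.90

From K2 = [H⁺][CO3²⁻]/[HCO3-]:  pH = pK2 + log₁₀([CO3²⁻]/[HCO3-])
log₁₀(0.0275) = -1.561
pH = 9.46 + (-1.561) = 7.90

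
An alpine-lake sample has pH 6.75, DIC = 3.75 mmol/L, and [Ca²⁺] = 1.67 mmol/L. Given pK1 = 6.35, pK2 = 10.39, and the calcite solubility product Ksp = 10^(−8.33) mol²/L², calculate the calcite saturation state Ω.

Ω = 0.219

α₂ = 1 / (1 + [H⁺]/K2 + [H⁺]²/(K1K2)) = 1 / (1 + 10^+3.64 + 10^+3.24)
   = 1 / (1 + 4365.2 + 1737.8) = 1/6104.0 = 0.0001638
[CO3²⁻] = α₂ × DIC = 0.0001638 × 3.75 = 0.0006144 mmol/L = 0.6144 μmol/L
Ksp = 10^(−8.33) = 4.677×10^-9
Ω = [Ca²⁺][CO3²⁻]/Ksp = (1.67×10^-3)(6.144×10^-7) / 4.677×10^-9 = 0.219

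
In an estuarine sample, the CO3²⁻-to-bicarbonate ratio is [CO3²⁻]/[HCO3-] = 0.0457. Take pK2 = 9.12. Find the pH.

pH = 7.78

From K2 = [H⁺][CO3²⁻]/[HCO3-]:  pH = pK2 + log₁₀([CO3²⁻]/[HCO3-])
log₁₀(0.0457) = -1.340
pH = 9.12 + (-1.340) = 7.78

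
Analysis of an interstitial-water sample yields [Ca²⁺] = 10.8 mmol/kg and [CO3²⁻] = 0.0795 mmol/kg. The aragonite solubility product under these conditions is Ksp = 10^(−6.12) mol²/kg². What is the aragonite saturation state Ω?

Ksp = 10^(−6.12) = 7.586×10^-7
Ω = [Ca²⁺][CO3²⁻]/Ksp = (10.8×10^-3)(0.0795×10^-3) / 7.586×10^-7 = 1.13

Ω = 1.13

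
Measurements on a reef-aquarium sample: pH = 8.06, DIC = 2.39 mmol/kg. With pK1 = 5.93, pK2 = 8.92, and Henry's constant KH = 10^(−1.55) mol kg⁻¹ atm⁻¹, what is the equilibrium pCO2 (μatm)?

α₀ = 1 / (1 + K1/[H⁺] + K1K2/[H⁺]²) = 1 / (1 + 10^+2.13 + 10^+1.27)
   = 1 / (1 + 134.90 + 18.621) = 1/154.52 = 0.006472
[CO2*] = α₀ × DIC = 0.006472 × 2.39 = 0.01547 mmol/kg = 15.47 μmol/kg
pCO2 = [CO2*]/KH = 1.547×10^-5 / 2.818×10^-2 = 549 μatm

pCO2 = 549 μatm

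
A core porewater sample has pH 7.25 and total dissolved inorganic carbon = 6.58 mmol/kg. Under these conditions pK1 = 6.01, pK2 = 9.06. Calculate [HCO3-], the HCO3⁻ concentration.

[HCO3⁻] = 6.13 mmol/kg

α₁ = 1 / (1 + [H⁺]/K1 + K2/[H⁺]) = 1 / (1 + 10^-1.24 + 10^-1.81)
   = 1 / (1 + 0.057544 + 0.015488) = 1/1.0730 = 0.9319
[HCO3⁻] = α₁ × DIC = 0.9319 × 6.58 = 6.13 mmol/kg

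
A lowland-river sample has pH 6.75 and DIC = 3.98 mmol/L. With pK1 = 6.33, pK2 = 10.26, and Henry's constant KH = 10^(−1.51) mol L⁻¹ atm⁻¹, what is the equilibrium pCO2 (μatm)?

α₀ = 1 / (1 + K1/[H⁺] + K1K2/[H⁺]²) = 1 / (1 + 10^+0.42 + 10^-3.09)
   = 1 / (1 + 2.6303 + 0.00081283) = 1/3.6311 = 0.2754
[CO2*] = α₀ × DIC = 0.2754 × 3.98 = 1.096 mmol/L
pCO2 = [CO2*]/KH = 1.096×10^-3 / 3.090×10^-2 = 3.55×10^4 μatm

pCO2 = 3.55×10^4 μatm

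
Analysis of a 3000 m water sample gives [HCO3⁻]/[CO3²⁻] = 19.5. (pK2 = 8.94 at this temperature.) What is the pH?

pH = 7.65

From K2 = [H⁺][CO3²⁻]/[HCO3⁻]:  pH = pK2 − log₁₀([HCO3⁻]/[CO3²⁻])
log₁₀(19.5) = +1.290
pH = 8.94 − (+1.290) = 7.65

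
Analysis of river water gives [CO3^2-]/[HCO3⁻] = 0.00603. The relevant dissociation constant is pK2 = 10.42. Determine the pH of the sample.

From K2 = [H⁺][CO3^2-]/[HCO3⁻]:  pH = pK2 + log₁₀([CO3^2-]/[HCO3⁻])
log₁₀(0.00603) = -2.220
pH = 10.42 + (-2.220) = 8.20

pH = 8.20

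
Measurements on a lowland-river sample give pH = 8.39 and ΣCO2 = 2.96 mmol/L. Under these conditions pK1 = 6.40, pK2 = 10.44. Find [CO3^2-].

α₂ = 1 / (1 + [H⁺]/K2 + [H⁺]²/(K1K2)) = 1 / (1 + 10^+2.05 + 10^+0.06)
   = 1 / (1 + 112.20 + 1.1482) = 1/114.35 = 0.008745
[CO3²⁻] = α₂ × DIC = 0.008745 × 2.96 = 0.0259 mmol/L

[CO3²⁻] = 0.0259 mmol/L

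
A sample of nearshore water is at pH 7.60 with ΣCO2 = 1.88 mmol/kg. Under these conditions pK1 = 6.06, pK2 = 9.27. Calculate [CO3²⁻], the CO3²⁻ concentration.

α₂ = 1 / (1 + [H⁺]/K2 + [H⁺]²/(K1K2)) = 1 / (1 + 10^+1.67 + 10^+0.13)
   = 1 / (1 + 46.774 + 1.3490) = 1/49.122 = 0.02036
[CO3²⁻] = α₂ × DIC = 0.02036 × 1.88 = 0.0383 mmol/kg

[CO3²⁻] = 0.0383 mmol/kg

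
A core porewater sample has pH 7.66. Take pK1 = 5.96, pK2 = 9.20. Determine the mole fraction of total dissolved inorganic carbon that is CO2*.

α₀ = 0.0190

α₀ = 1 / (1 + K1/[H⁺] + K1K2/[H⁺]²) = 1 / (1 + 10^+1.70 + 10^+0.16)
   = 1 / (1 + 50.119 + 1.4454) = 1/52.564 = 0.01902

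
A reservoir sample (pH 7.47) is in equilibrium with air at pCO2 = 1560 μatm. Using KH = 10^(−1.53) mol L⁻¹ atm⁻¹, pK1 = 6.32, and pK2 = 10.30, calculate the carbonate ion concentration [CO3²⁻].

[CO2*] = KH · pCO2 = 10^(−1.53) × 1560×10^-6 = 4.604×10^-5 mol/L
α₀ = 1/(1 + K1/[H⁺] + K1K2/[H⁺]²) = 1/(1 + 10^+1.15 + 10^-1.68) = 0.06602
DIC = [CO2*]/α₀ = 4.604×10^-5 / 0.06602 = 0.6973 mmol/L
[CO3²⁻] = α₂·DIC; α₂ = 0.001379, so [CO3²⁻] = 0.001379 × 0.6973 = 0.000962 mmol/L = 0.962 μmol/L

[CO3²⁻] = 0.962 μmol/L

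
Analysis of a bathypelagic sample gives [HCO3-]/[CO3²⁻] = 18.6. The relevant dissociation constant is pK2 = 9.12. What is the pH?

From K2 = [H⁺][CO3²⁻]/[HCO3-]:  pH = pK2 − log₁₀([HCO3-]/[CO3²⁻])
log₁₀(18.6) = +1.270
pH = 9.12 − (+1.270) = 7.85

pH = 7.85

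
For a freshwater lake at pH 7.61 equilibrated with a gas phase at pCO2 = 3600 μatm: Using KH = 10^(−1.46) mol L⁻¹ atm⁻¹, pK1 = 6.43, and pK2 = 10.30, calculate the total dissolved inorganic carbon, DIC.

[CO2*] = KH · pCO2 = 10^(−1.46) × 3600×10^-6 = 1.248×10^-4 mol/L
α₀ = 1/(1 + K1/[H⁺] + K1K2/[H⁺]²) = 1/(1 + 10^+1.18 + 10^-1.51) = 0.06186
DIC = [CO2*]/α₀ = 1.248×10^-4 / 0.06186 = 2.02 mmol/L

DIC = 2.02 mmol/L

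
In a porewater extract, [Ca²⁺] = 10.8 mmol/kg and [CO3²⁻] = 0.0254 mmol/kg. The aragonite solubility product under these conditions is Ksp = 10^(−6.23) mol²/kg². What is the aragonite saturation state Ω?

Ω = 0.466

Ksp = 10^(−6.23) = 5.888×10^-7
Ω = [Ca²⁺][CO3²⁻]/Ksp = (10.8×10^-3)(0.0254×10^-3) / 5.888×10^-7 = 0.466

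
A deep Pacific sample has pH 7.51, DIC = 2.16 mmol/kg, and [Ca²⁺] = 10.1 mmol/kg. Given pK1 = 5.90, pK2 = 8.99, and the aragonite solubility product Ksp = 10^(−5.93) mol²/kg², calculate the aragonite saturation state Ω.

α₂ = 1 / (1 + [H⁺]/K2 + [H⁺]²/(K1K2)) = 1 / (1 + 10^+1.48 + 10^-0.13)
   = 1 / (1 + 30.200 + 0.74131) = 1/31.941 = 0.03131
[CO3²⁻] = α₂ × DIC = 0.03131 × 2.16 = 0.06763 mmol/kg
Ksp = 10^(−5.93) = 1.175×10^-6
Ω = [Ca²⁺][CO3²⁻]/Ksp = (10.1×10^-3)(6.763×10^-5) / 1.175×10^-6 = 0.581

Ω = 0.581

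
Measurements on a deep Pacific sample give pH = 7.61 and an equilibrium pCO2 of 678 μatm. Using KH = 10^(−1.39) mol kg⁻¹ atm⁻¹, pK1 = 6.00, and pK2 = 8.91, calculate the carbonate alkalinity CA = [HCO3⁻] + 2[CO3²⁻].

CA = 1.24 mmol/kg

[CO2*] = KH · pCO2 = 10^(−1.39) × 678×10^-6 = 2.762×10^-5 mol/kg
α₀ = 1/(1 + K1/[H⁺] + K1K2/[H⁺]²) = 1/(1 + 10^+1.61 + 10^+0.31) = 0.02284
DIC = [CO2*]/α₀ = 2.762×10^-5 / 0.02284 = 1.209 mmol/kg
CA = (α₁ + 2α₂)·DIC = (0.9305 + 2×0.04664) × 1.209 = 1.24 mmol/kg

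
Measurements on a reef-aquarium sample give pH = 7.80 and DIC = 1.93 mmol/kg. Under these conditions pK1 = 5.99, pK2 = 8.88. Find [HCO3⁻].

α₁ = 1 / (1 + [H⁺]/K1 + K2/[H⁺]) = 1 / (1 + 10^-1.81 + 10^-1.08)
   = 1 / (1 + 0.015488 + 0.083176) = 1/1.0987 = 0.9102
[HCO3⁻] = α₁ × DIC = 0.9102 × 1.93 = 1.76 mmol/kg

[HCO3⁻] = 1.76 mmol/kg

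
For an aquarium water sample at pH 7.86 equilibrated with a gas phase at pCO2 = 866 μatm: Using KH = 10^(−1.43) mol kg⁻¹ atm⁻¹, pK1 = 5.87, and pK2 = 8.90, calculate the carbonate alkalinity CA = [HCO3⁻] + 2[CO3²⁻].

CA = 3.72 mmol/kg

[CO2*] = KH · pCO2 = 10^(−1.43) × 866×10^-6 = 3.217×10^-5 mol/kg
α₀ = 1/(1 + K1/[H⁺] + K1K2/[H⁺]²) = 1/(1 + 10^+1.99 + 10^+0.95) = 0.009291
DIC = [CO2*]/α₀ = 3.217×10^-5 / 0.009291 = 3.463 mmol/kg
CA = (α₁ + 2α₂)·DIC = (0.9079 + 2×0.08280) × 3.463 = 3.72 mmol/kg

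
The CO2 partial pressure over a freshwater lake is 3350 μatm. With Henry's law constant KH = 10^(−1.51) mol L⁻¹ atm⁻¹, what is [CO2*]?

[CO2*] = 104 μmol/L

KH = 10^(−1.51) = 3.090×10^-2 mol L⁻¹ atm⁻¹
[CO2*] = KH · pCO2 = 3.090×10^-2 × 3350×10^-6 atm = 1.04×10^-4 mol/L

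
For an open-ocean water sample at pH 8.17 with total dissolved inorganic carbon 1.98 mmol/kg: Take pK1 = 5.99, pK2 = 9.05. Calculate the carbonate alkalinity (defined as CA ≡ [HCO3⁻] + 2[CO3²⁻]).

CA = 2.20 mmol/kg

CA = [HCO3⁻] + 2[CO3²⁻] = (α₁ + 2α₂)·DIC
At pH 8.17: [H⁺]/K1 = 10^-2.18 = 0.0066069, K2/[H⁺] = 10^-0.88 = 0.13183
α₁ = 1/(1 + 0.0066069 + 0.13183) = 1/1.1384 = 0.8784; α₂ = α₁·K2/[H⁺] = 0.1158
α₁ + 2α₂ = 1.1100
CA = 1.1100 × 1.98 = 2.20 mmol/kg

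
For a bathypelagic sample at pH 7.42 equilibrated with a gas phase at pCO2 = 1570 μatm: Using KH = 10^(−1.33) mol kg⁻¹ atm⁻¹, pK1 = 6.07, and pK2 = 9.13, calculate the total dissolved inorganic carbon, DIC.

DIC = 1.75 mmol/kg

[CO2*] = KH · pCO2 = 10^(−1.33) × 1570×10^-6 = 7.343×10^-5 mol/kg
α₀ = 1/(1 + K1/[H⁺] + K1K2/[H⁺]²) = 1/(1 + 10^+1.35 + 10^-0.36) = 0.04197
DIC = [CO2*]/α₀ = 7.343×10^-5 / 0.04197 = 1.75 mmol/kg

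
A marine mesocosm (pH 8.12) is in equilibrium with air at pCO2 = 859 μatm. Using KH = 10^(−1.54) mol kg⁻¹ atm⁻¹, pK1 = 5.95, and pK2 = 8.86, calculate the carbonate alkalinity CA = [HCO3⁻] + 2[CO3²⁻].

CA = 5.00 mmol/kg

[CO2*] = KH · pCO2 = 10^(−1.54) × 859×10^-6 = 2.477×10^-5 mol/kg
α₀ = 1/(1 + K1/[H⁺] + K1K2/[H⁺]²) = 1/(1 + 10^+2.17 + 10^+1.43) = 0.005687
DIC = [CO2*]/α₀ = 2.477×10^-5 / 0.005687 = 4.356 mmol/kg
CA = (α₁ + 2α₂)·DIC = (0.8412 + 2×0.1531) × 4.356 = 5.00 mmol/kg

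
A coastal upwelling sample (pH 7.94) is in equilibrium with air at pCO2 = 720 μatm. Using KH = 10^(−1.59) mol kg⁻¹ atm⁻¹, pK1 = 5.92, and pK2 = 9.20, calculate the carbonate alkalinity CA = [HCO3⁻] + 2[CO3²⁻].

[CO2*] = KH · pCO2 = 10^(−1.59) × 720×10^-6 = 1.851×10^-5 mol/kg
α₀ = 1/(1 + K1/[H⁺] + K1K2/[H⁺]²) = 1/(1 + 10^+2.02 + 10^+0.76) = 0.008971
DIC = [CO2*]/α₀ = 1.851×10^-5 / 0.008971 = 2.063 mmol/kg
CA = (α₁ + 2α₂)·DIC = (0.9394 + 2×0.05162) × 2.063 = 2.15 mmol/kg

CA = 2.15 mmol/kg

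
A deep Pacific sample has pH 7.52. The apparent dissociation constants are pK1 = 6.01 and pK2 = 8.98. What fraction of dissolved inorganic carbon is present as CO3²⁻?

α₂ = 0.0325

α₂ = 1 / (1 + [H⁺]/K2 + [H⁺]²/(K1K2)) = 1 / (1 + 10^+1.46 + 10^-0.05)
   = 1 / (1 + 28.840 + 0.89125) = 1/30.732 = 0.03254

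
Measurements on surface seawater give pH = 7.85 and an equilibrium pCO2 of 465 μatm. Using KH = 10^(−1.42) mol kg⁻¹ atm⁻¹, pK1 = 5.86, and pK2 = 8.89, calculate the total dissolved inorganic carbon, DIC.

DIC = 1.90 mmol/kg

[CO2*] = KH · pCO2 = 10^(−1.42) × 465×10^-6 = 1.768×10^-5 mol/kg
α₀ = 1/(1 + K1/[H⁺] + K1K2/[H⁺]²) = 1/(1 + 10^+1.99 + 10^+0.95) = 0.009291
DIC = [CO2*]/α₀ = 1.768×10^-5 / 0.009291 = 1.90 mmol/kg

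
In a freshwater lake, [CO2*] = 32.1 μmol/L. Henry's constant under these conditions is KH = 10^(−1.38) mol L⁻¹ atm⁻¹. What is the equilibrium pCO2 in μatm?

KH = 10^(−1.38) = 4.169×10^-2 mol L⁻¹ atm⁻¹
pCO2 = [CO2*]/KH = 32.1×10^-6 / 4.169×10^-2 = 7.70×10^-4 atm = 770 μatm

pCO2 = 770 μatm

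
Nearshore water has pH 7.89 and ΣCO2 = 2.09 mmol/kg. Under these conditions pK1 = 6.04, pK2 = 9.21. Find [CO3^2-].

[CO3²⁻] = 0.0942 mmol/kg

α₂ = 1 / (1 + [H⁺]/K2 + [H⁺]²/(K1K2)) = 1 / (1 + 10^+1.32 + 10^-0.53)
   = 1 / (1 + 20.893 + 0.29512) = 1/22.188 = 0.04507
[CO3²⁻] = α₂ × DIC = 0.04507 × 2.09 = 0.0942 mmol/kg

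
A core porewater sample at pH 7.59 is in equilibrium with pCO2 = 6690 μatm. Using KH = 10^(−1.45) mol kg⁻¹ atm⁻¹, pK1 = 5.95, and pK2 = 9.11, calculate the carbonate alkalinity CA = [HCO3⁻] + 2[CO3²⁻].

[CO2*] = KH · pCO2 = 10^(−1.45) × 6690×10^-6 = 2.374×10^-4 mol/kg
α₀ = 1/(1 + K1/[H⁺] + K1K2/[H⁺]²) = 1/(1 + 10^+1.64 + 10^+0.12) = 0.02175
DIC = [CO2*]/α₀ = 2.374×10^-4 / 0.02175 = 10.91 mmol/kg
CA = (α₁ + 2α₂)·DIC = (0.9496 + 2×0.02868) × 10.91 = 11.0 mmol/kg

CA = 11.0 mmol/kg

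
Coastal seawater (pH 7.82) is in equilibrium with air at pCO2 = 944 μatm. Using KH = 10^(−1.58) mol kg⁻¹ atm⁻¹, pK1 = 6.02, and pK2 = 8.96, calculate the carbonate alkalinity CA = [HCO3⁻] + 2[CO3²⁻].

CA = 1.79 mmol/kg

[CO2*] = KH · pCO2 = 10^(−1.58) × 944×10^-6 = 2.483×10^-5 mol/kg
α₀ = 1/(1 + K1/[H⁺] + K1K2/[H⁺]²) = 1/(1 + 10^+1.80 + 10^+0.66) = 0.01456
DIC = [CO2*]/α₀ = 2.483×10^-5 / 0.01456 = 1.705 mmol/kg
CA = (α₁ + 2α₂)·DIC = (0.9189 + 2×0.06657) × 1.705 = 1.79 mmol/kg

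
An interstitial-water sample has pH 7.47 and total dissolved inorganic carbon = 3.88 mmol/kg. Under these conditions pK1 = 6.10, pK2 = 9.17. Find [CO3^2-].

[CO3²⁻] = 0.0729 mmol/kg

α₂ = 1 / (1 + [H⁺]/K2 + [H⁺]²/(K1K2)) = 1 / (1 + 10^+1.70 + 10^+0.33)
   = 1 / (1 + 50.119 + 2.1380) = 1/53.257 = 0.01878
[CO3²⁻] = α₂ × DIC = 0.01878 × 3.88 = 0.0729 mmol/kg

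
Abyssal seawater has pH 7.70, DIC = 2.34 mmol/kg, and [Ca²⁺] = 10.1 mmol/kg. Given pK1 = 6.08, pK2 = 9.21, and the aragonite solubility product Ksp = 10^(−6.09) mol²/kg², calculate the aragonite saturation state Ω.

Ω = 0.852

α₂ = 1 / (1 + [H⁺]/K2 + [H⁺]²/(K1K2)) = 1 / (1 + 10^+1.51 + 10^-0.11)
   = 1 / (1 + 32.359 + 0.77625) = 1/34.136 = 0.02929
[CO3²⁻] = α₂ × DIC = 0.02929 × 2.34 = 0.06855 mmol/kg
Ksp = 10^(−6.09) = 8.128×10^-7
Ω = [Ca²⁺][CO3²⁻]/Ksp = (10.1×10^-3)(6.855×10^-5) / 8.128×10^-7 = 0.852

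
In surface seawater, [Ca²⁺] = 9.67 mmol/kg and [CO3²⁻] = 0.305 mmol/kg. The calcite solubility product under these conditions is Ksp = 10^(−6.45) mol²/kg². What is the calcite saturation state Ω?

Ω = 8.31

Ksp = 10^(−6.45) = 3.548×10^-7
Ω = [Ca²⁺][CO3²⁻]/Ksp = (9.67×10^-3)(0.305×10^-3) / 3.548×10^-7 = 8.31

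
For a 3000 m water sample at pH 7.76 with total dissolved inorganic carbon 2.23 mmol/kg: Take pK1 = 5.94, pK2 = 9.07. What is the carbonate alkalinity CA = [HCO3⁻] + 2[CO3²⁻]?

CA = 2.30 mmol/kg

CA = [HCO3⁻] + 2[CO3²⁻] = (α₁ + 2α₂)·DIC
At pH 7.76: [H⁺]/K1 = 10^-1.82 = 0.015136, K2/[H⁺] = 10^-1.31 = 0.048978
α₁ = 1/(1 + 0.015136 + 0.048978) = 1/1.0641 = 0.9397; α₂ = α₁·K2/[H⁺] = 0.04603
α₁ + 2α₂ = 1.0318
CA = 1.0318 × 2.23 = 2.30 mmol/kg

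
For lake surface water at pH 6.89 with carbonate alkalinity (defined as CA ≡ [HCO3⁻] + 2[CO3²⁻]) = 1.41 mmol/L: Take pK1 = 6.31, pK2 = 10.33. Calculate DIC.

DIC = 1.78 mmol/L

CA = [HCO3⁻] + 2[CO3²⁻] = (α₁ + 2α₂)·DIC
At pH 6.89: [H⁺]/K1 = 10^-0.58 = 0.26303, K2/[H⁺] = 10^-3.44 = 0.00036308
α₁ = 1/(1 + 0.26303 + 0.00036308) = 1/1.2634 = 0.7915; α₂ = α₁·K2/[H⁺] = 0.0002874
α₁ + 2α₂ = 0.7921
DIC = CA / (α₁ + 2α₂) = 1.41 / 0.7921 = 1.78 mmol/L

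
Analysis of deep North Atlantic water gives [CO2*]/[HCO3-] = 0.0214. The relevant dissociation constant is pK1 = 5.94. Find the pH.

From K1 = [H⁺][HCO3-]/[CO2*]:  pH = pK1 − log₁₀([CO2*]/[HCO3-])
log₁₀(0.0214) = -1.670
pH = 5.94 − (-1.670) = 7.61

pH = 7.61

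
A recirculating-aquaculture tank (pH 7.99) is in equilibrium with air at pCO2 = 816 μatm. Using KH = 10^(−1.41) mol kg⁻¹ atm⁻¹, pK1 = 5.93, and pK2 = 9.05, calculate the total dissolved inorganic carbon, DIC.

[CO2*] = KH · pCO2 = 10^(−1.41) × 816×10^-6 = 3.175×10^-5 mol/kg
α₀ = 1/(1 + K1/[H⁺] + K1K2/[H⁺]²) = 1/(1 + 10^+2.06 + 10^+1.00) = 0.007948
DIC = [CO2*]/α₀ = 3.175×10^-5 / 0.007948 = 3.99 mmol/kg

DIC = 3.99 mmol/kg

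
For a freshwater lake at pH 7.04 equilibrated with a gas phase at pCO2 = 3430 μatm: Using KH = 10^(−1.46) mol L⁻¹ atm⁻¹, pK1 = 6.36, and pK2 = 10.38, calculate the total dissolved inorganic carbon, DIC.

DIC = 0.688 mmol/L

[CO2*] = KH · pCO2 = 10^(−1.46) × 3430×10^-6 = 1.189×10^-4 mol/L
α₀ = 1/(1 + K1/[H⁺] + K1K2/[H⁺]²) = 1/(1 + 10^+0.68 + 10^-2.66) = 0.1728
DIC = [CO2*]/α₀ = 1.189×10^-4 / 0.1728 = 0.688 mmol/L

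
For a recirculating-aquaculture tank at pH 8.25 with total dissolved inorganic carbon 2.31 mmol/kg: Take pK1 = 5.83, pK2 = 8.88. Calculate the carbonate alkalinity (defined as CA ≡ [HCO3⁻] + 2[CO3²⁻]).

CA = 2.74 mmol/kg

CA = [HCO3⁻] + 2[CO3²⁻] = (α₁ + 2α₂)·DIC
At pH 8.25: [H⁺]/K1 = 10^-2.42 = 0.0038019, K2/[H⁺] = 10^-0.63 = 0.23442
α₁ = 1/(1 + 0.0038019 + 0.23442) = 1/1.2382 = 0.8076; α₂ = α₁·K2/[H⁺] = 0.1893
α₁ + 2α₂ = 1.1863
CA = 1.1863 × 2.31 = 2.74 mmol/kg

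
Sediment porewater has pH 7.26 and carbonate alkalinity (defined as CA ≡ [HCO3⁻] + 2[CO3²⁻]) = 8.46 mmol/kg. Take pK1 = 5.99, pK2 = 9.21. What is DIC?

DIC = 8.81 mmol/kg

CA = [HCO3⁻] + 2[CO3²⁻] = (α₁ + 2α₂)·DIC
At pH 7.26: [H⁺]/K1 = 10^-1.27 = 0.053703, K2/[H⁺] = 10^-1.95 = 0.011220
α₁ = 1/(1 + 0.053703 + 0.011220) = 1/1.0649 = 0.9390; α₂ = α₁·K2/[H⁺] = 0.01054
α₁ + 2α₂ = 0.9601
DIC = CA / (α₁ + 2α₂) = 8.46 / 0.9601 = 8.81 mmol/kg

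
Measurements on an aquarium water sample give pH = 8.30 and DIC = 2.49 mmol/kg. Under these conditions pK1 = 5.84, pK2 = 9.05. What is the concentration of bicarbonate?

α₁ = 1 / (1 + [H⁺]/K1 + K2/[H⁺]) = 1 / (1 + 10^-2.46 + 10^-0.75)
   = 1 / (1 + 0.0034674 + 0.17783) = 1/1.1813 = 0.8465
[HCO3⁻] = α₁ × DIC = 0.8465 × 2.49 = 2.11 mmol/kg

[HCO3⁻] = 2.11 mmol/kg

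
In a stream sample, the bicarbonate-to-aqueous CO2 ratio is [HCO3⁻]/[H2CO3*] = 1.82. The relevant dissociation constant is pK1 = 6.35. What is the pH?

From K1 = [H⁺][HCO3⁻]/[H2CO3*]:  pH = pK1 + log₁₀([HCO3⁻]/[H2CO3*])
log₁₀(1.82) = +0.260
pH = 6.35 + (+0.260) = 6.61

pH = 6.61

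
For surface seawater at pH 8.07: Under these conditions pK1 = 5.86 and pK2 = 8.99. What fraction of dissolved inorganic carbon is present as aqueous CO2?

α₀ = 0.00547

α₀ = 1 / (1 + K1/[H⁺] + K1K2/[H⁺]²) = 1 / (1 + 10^+2.21 + 10^+1.29)
   = 1 / (1 + 162.18 + 19.498) = 1/182.68 = 0.005474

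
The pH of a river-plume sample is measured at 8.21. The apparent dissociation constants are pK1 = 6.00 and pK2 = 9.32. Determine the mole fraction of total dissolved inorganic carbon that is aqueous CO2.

α₀ = 0.00569

α₀ = 1 / (1 + K1/[H⁺] + K1K2/[H⁺]²) = 1 / (1 + 10^+2.21 + 10^+1.10)
   = 1 / (1 + 162.18 + 12.589) = 1/175.77 = 0.005689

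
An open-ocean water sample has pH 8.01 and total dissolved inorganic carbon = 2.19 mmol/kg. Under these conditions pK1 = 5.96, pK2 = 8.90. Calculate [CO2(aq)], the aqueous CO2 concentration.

α₀ = 1 / (1 + K1/[H⁺] + K1K2/[H⁺]²) = 1 / (1 + 10^+2.05 + 10^+1.16)
   = 1 / (1 + 112.20 + 14.454) = 1/127.66 = 0.007834
[CO2*] = α₀ × DIC = 0.007834 × 2.19 = 0.0172 mmol/kg = 17.2 μmol/kg

[CO2*] = 17.2 μmol/kg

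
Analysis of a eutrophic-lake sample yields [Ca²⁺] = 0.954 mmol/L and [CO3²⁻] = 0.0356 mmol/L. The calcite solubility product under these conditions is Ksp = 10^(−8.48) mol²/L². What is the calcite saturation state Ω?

Ω = 10.3

Ksp = 10^(−8.48) = 3.311×10^-9
Ω = [Ca²⁺][CO3²⁻]/Ksp = (0.954×10^-3)(0.0356×10^-3) / 3.311×10^-9 = 10.3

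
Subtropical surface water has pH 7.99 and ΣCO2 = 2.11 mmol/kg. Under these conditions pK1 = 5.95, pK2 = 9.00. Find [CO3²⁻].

α₂ = 1 / (1 + [H⁺]/K2 + [H⁺]²/(K1K2)) = 1 / (1 + 10^+1.01 + 10^-1.03)
   = 1 / (1 + 10.233 + 0.093325) = 1/11.326 = 0.08829
[CO3²⁻] = α₂ × DIC = 0.08829 × 2.11 = 0.186 mmol/kg

[CO3²⁻] = 0.186 mmol/kg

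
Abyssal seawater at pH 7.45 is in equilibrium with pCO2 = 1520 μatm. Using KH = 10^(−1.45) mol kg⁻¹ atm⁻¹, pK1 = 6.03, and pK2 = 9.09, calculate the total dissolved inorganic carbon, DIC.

[CO2*] = KH · pCO2 = 10^(−1.45) × 1520×10^-6 = 5.393×10^-5 mol/kg
α₀ = 1/(1 + K1/[H⁺] + K1K2/[H⁺]²) = 1/(1 + 10^+1.42 + 10^-0.22) = 0.03584
DIC = [CO2*]/α₀ = 5.393×10^-5 / 0.03584 = 1.50 mmol/kg

DIC = 1.50 mmol/kg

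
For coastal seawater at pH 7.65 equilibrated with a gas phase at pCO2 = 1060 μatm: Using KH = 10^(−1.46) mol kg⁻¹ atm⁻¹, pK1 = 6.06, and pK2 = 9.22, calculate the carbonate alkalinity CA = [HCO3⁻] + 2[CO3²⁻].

[CO2*] = KH · pCO2 = 10^(−1.46) × 1060×10^-6 = 3.675×10^-5 mol/kg
α₀ = 1/(1 + K1/[H⁺] + K1K2/[H⁺]²) = 1/(1 + 10^+1.59 + 10^+0.02) = 0.02442
DIC = [CO2*]/α₀ = 3.675×10^-5 / 0.02442 = 1.505 mmol/kg
CA = (α₁ + 2α₂)·DIC = (0.9500 + 2×0.02557) × 1.505 = 1.51 mmol/kg

CA = 1.51 mmol/kg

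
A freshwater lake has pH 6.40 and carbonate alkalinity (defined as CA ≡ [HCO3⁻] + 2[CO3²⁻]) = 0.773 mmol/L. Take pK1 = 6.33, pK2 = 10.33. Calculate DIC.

DIC = 1.43 mmol/L

CA = [HCO3⁻] + 2[CO3²⁻] = (α₁ + 2α₂)·DIC
At pH 6.40: [H⁺]/K1 = 10^-0.07 = 0.85114, K2/[H⁺] = 10^-3.93 = 0.00011749
α₁ = 1/(1 + 0.85114 + 0.00011749) = 1/1.8513 = 0.5402; α₂ = α₁·K2/[H⁺] = 6.346×10^-5
α₁ + 2α₂ = 0.5403
DIC = CA / (α₁ + 2α₂) = 0.773 / 0.5403 = 1.43 mmol/L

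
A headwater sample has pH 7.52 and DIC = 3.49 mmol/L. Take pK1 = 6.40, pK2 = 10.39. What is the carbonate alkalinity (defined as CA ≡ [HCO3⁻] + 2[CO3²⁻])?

CA = 3.25 mmol/L

CA = [HCO3⁻] + 2[CO3²⁻] = (α₁ + 2α₂)·DIC
At pH 7.52: [H⁺]/K1 = 10^-1.12 = 0.075858, K2/[H⁺] = 10^-2.87 = 0.0013490
α₁ = 1/(1 + 0.075858 + 0.0013490) = 1/1.0772 = 0.9283; α₂ = α₁·K2/[H⁺] = 0.001252
α₁ + 2α₂ = 0.9308
CA = 0.9308 × 3.49 = 3.25 mmol/L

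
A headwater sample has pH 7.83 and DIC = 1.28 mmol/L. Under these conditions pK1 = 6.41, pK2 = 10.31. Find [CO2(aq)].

α₀ = 1 / (1 + K1/[H⁺] + K1K2/[H⁺]²) = 1 / (1 + 10^+1.42 + 10^-1.06)
   = 1 / (1 + 26.303 + 0.087096) = 1/27.390 = 0.03651
[CO2*] = α₀ × DIC = 0.03651 × 1.28 = 0.0467 mmol/L

[CO2*] = 0.0467 mmol/L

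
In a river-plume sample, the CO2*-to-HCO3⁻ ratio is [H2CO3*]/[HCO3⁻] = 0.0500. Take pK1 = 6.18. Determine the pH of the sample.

From K1 = [H⁺][HCO3⁻]/[H2CO3*]:  pH = pK1 − log₁₀([H2CO3*]/[HCO3⁻])
log₁₀(0.0500) = -1.301
pH = 6.18 − (-1.301) = 7.48

pH = 7.48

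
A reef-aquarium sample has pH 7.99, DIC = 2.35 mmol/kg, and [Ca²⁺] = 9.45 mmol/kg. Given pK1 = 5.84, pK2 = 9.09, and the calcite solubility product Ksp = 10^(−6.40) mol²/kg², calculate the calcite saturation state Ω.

α₂ = 1 / (1 + [H⁺]/K2 + [H⁺]²/(K1K2)) = 1 / (1 + 10^+1.10 + 10^-1.05)
   = 1 / (1 + 12.589 + 0.089125) = 1/13.678 = 0.07311
[CO3²⁻] = α₂ × DIC = 0.07311 × 2.35 = 0.1718 mmol/kg
Ksp = 10^(−6.40) = 3.981×10^-7
Ω = [Ca²⁺][CO3²⁻]/Ksp = (9.45×10^-3)(1.718×10^-4) / 3.981×10^-7 = 4.08

Ω = 4.08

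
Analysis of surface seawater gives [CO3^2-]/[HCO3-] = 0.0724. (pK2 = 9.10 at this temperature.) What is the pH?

pH = 7.96

From K2 = [H⁺][CO3^2-]/[HCO3-]:  pH = pK2 + log₁₀([CO3^2-]/[HCO3-])
log₁₀(0.0724) = -1.140
pH = 9.10 + (-1.140) = 7.96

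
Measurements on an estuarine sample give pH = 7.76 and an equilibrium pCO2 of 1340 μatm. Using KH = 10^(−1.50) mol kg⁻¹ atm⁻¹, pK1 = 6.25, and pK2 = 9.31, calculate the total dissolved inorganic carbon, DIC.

[CO2*] = KH · pCO2 = 10^(−1.50) × 1340×10^-6 = 4.237×10^-5 mol/kg
α₀ = 1/(1 + K1/[H⁺] + K1K2/[H⁺]²) = 1/(1 + 10^+1.51 + 10^-0.04) = 0.02918
DIC = [CO2*]/α₀ = 4.237×10^-5 / 0.02918 = 1.45 mmol/kg

DIC = 1.45 mmol/kg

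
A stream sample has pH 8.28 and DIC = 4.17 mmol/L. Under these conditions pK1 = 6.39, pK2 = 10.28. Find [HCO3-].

[HCO3⁻] = 4.08 mmol/L

α₁ = 1 / (1 + [H⁺]/K1 + K2/[H⁺]) = 1 / (1 + 10^-1.89 + 10^-2.00)
   = 1 / (1 + 0.012882 + 0.010000) = 1/1.0229 = 0.9776
[HCO3⁻] = α₁ × DIC = 0.9776 × 4.17 = 4.08 mmol/L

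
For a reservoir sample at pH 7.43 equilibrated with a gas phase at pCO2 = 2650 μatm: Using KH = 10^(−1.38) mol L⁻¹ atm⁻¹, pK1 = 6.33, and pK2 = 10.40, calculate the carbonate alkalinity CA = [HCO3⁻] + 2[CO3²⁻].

[CO2*] = KH · pCO2 = 10^(−1.38) × 2650×10^-6 = 1.105×10^-4 mol/L
α₀ = 1/(1 + K1/[H⁺] + K1K2/[H⁺]²) = 1/(1 + 10^+1.10 + 10^-1.87) = 0.07351
DIC = [CO2*]/α₀ = 1.105×10^-4 / 0.07351 = 1.503 mmol/L
CA = (α₁ + 2α₂)·DIC = (0.9255 + 2×0.0009917) × 1.503 = 1.39 mmol/L

CA = 1.39 mmol/L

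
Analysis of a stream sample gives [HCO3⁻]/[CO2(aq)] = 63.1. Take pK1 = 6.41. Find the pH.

From K1 = [H⁺][HCO3⁻]/[CO2(aq)]:  pH = pK1 + log₁₀([HCO3⁻]/[CO2(aq)])
log₁₀(63.1) = +1.800
pH = 6.41 + (+1.800) = 8.21

pH = 8.21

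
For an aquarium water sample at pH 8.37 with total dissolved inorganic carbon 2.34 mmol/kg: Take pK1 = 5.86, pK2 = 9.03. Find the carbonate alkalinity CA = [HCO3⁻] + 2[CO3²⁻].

CA = [HCO3⁻] + 2[CO3²⁻] = (α₁ + 2α₂)·DIC
At pH 8.37: [H⁺]/K1 = 10^-2.51 = 0.0030903, K2/[H⁺] = 10^-0.66 = 0.21878
α₁ = 1/(1 + 0.0030903 + 0.21878) = 1/1.2219 = 0.8184; α₂ = α₁·K2/[H⁺] = 0.1791
α₁ + 2α₂ = 1.1765
CA = 1.1765 × 2.34 = 2.75 mmol/kg

CA = 2.75 mmol/kg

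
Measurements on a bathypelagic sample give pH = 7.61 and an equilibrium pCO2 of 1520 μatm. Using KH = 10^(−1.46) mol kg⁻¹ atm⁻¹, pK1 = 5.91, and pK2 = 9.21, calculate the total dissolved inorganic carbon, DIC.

DIC = 2.76 mmol/kg

[CO2*] = KH · pCO2 = 10^(−1.46) × 1520×10^-6 = 5.270×10^-5 mol/kg
α₀ = 1/(1 + K1/[H⁺] + K1K2/[H⁺]²) = 1/(1 + 10^+1.70 + 10^+0.10) = 0.01909
DIC = [CO2*]/α₀ = 5.270×10^-5 / 0.01909 = 2.76 mmol/kg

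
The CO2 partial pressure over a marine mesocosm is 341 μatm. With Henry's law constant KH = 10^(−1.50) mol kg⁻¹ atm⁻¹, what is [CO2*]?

KH = 10^(−1.50) = 3.162×10^-2 mol kg⁻¹ atm⁻¹
[CO2*] = KH · pCO2 = 3.162×10^-2 × 341×10^-6 atm = 1.08×10^-5 mol/kg

[CO2*] = 10.8 μmol/kg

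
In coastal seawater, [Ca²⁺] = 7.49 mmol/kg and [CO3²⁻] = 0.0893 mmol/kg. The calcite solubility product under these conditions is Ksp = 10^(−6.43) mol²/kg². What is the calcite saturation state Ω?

Ksp = 10^(−6.43) = 3.715×10^-7
Ω = [Ca²⁺][CO3²⁻]/Ksp = (7.49×10^-3)(0.0893×10^-3) / 3.715×10^-7 = 1.80

Ω = 1.80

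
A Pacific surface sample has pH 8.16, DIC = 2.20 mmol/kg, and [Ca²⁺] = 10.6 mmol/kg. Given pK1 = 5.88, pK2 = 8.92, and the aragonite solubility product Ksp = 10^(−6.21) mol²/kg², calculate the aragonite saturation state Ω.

Ω = 5.57

α₂ = 1 / (1 + [H⁺]/K2 + [H⁺]²/(K1K2)) = 1 / (1 + 10^+0.76 + 10^-1.52)
   = 1 / (1 + 5.7544 + 0.030200) = 1/6.7846 = 0.1474
[CO3²⁻] = α₂ × DIC = 0.1474 × 2.20 = 0.3243 mmol/kg
Ksp = 10^(−6.21) = 6.166×10^-7
Ω = [Ca²⁺][CO3²⁻]/Ksp = (10.6×10^-3)(3.243×10^-4) / 6.166×10^-7 = 5.57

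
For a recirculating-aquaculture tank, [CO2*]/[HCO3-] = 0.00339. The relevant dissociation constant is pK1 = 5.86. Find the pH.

pH = 8.33

From K1 = [H⁺][HCO3-]/[CO2*]:  pH = pK1 − log₁₀([CO2*]/[HCO3-])
log₁₀(0.00339) = -2.470
pH = 5.86 − (-2.470) = 8.33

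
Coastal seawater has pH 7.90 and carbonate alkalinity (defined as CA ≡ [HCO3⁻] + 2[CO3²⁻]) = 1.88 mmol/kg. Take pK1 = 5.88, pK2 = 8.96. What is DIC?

DIC = 1.76 mmol/kg

CA = [HCO3⁻] + 2[CO3²⁻] = (α₁ + 2α₂)·DIC
At pH 7.90: [H⁺]/K1 = 10^-2.02 = 0.0095499, K2/[H⁺] = 10^-1.06 = 0.087096
α₁ = 1/(1 + 0.0095499 + 0.087096) = 1/1.0966 = 0.9119; α₂ = α₁·K2/[H⁺] = 0.07942
α₁ + 2α₂ = 1.0707
DIC = CA / (α₁ + 2α₂) = 1.88 / 1.0707 = 1.76 mmol/kg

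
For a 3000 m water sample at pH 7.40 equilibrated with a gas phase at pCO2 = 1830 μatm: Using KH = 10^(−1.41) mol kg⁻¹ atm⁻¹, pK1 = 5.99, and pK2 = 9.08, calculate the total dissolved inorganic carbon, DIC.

DIC = 1.94 mmol/kg

[CO2*] = KH · pCO2 = 10^(−1.41) × 1830×10^-6 = 7.120×10^-5 mol/kg
α₀ = 1/(1 + K1/[H⁺] + K1K2/[H⁺]²) = 1/(1 + 10^+1.41 + 10^-0.27) = 0.03671
DIC = [CO2*]/α₀ = 7.120×10^-5 / 0.03671 = 1.94 mmol/kg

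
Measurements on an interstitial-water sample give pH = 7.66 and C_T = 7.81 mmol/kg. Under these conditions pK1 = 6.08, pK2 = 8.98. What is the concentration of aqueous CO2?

[CO2*] = 0.191 mmol/kg

α₀ = 1 / (1 + K1/[H⁺] + K1K2/[H⁺]²) = 1 / (1 + 10^+1.58 + 10^+0.26)
   = 1 / (1 + 38.019 + 1.8197) = 1/40.839 = 0.02449
[CO2*] = α₀ × DIC = 0.02449 × 7.81 = 0.191 mmol/kg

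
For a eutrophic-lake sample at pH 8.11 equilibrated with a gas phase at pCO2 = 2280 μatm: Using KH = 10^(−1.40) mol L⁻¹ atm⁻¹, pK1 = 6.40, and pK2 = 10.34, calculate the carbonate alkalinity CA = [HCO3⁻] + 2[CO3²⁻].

CA = 4.71 mmol/L

[CO2*] = KH · pCO2 = 10^(−1.40) × 2280×10^-6 = 9.077×10^-5 mol/L
α₀ = 1/(1 + K1/[H⁺] + K1K2/[H⁺]²) = 1/(1 + 10^+1.71 + 10^-0.52) = 0.01902
DIC = [CO2*]/α₀ = 9.077×10^-5 / 0.01902 = 4.773 mmol/L
CA = (α₁ + 2α₂)·DIC = (0.9752 + 2×0.005743) × 4.773 = 4.71 mmol/L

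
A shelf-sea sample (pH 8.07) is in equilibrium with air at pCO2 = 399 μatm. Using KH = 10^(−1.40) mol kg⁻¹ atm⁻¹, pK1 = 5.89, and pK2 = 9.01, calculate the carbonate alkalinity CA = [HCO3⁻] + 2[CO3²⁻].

[CO2*] = KH · pCO2 = 10^(−1.40) × 399×10^-6 = 1.588×10^-5 mol/kg
α₀ = 1/(1 + K1/[H⁺] + K1K2/[H⁺]²) = 1/(1 + 10^+2.18 + 10^+1.24) = 0.005892
DIC = [CO2*]/α₀ = 1.588×10^-5 / 0.005892 = 2.696 mmol/kg
CA = (α₁ + 2α₂)·DIC = (0.8917 + 2×0.1024) × 2.696 = 2.96 mmol/kg

CA = 2.96 mmol/kg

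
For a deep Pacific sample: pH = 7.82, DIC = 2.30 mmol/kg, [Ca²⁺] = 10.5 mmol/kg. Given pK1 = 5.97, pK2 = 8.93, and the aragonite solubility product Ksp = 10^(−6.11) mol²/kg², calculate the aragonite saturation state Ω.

Ω = 2.21

α₂ = 1 / (1 + [H⁺]/K2 + [H⁺]²/(K1K2)) = 1 / (1 + 10^+1.11 + 10^-0.74)
   = 1 / (1 + 12.882 + 0.18197) = 1/14.064 = 0.07110
[CO3²⁻] = α₂ × DIC = 0.07110 × 2.30 = 0.1635 mmol/kg
Ksp = 10^(−6.11) = 7.762×10^-7
Ω = [Ca²⁺][CO3²⁻]/Ksp = (10.5×10^-3)(1.635×10^-4) / 7.762×10^-7 = 2.21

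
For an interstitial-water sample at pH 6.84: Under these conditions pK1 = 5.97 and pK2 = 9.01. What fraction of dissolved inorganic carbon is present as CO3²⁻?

α₂ = 1 / (1 + [H⁺]/K2 + [H⁺]²/(K1K2)) = 1 / (1 + 10^+2.17 + 10^+1.30)
   = 1 / (1 + 147.91 + 19.953) = 1/168.86 = 0.005922

α₂ = 0.00592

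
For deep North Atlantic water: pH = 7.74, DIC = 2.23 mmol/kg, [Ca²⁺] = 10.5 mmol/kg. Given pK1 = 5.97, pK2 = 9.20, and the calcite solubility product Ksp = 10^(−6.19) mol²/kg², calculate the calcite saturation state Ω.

α₂ = 1 / (1 + [H⁺]/K2 + [H⁺]²/(K1K2)) = 1 / (1 + 10^+1.46 + 10^-0.31)
   = 1 / (1 + 28.840 + 0.48978) = 1/30.330 = 0.03297
[CO3²⁻] = α₂ × DIC = 0.03297 × 2.23 = 0.07352 mmol/kg
Ksp = 10^(−6.19) = 6.457×10^-7
Ω = [Ca²⁺][CO3²⁻]/Ksp = (10.5×10^-3)(7.352×10^-5) / 6.457×10^-7 = 1.20

Ω = 1.20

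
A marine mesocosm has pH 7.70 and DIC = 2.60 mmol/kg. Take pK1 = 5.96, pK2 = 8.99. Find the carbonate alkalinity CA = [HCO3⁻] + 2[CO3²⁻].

CA = 2.68 mmol/kg

CA = [HCO3⁻] + 2[CO3²⁻] = (α₁ + 2α₂)·DIC
At pH 7.70: [H⁺]/K1 = 10^-1.74 = 0.018197, K2/[H⁺] = 10^-1.29 = 0.051286
α₁ = 1/(1 + 0.018197 + 0.051286) = 1/1.0695 = 0.9350; α₂ = α₁·K2/[H⁺] = 0.04795
α₁ + 2α₂ = 1.0309
CA = 1.0309 × 2.60 = 2.68 mmol/kg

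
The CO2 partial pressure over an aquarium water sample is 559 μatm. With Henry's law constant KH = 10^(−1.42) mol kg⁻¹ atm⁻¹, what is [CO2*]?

[CO2*] = 21.3 μmol/kg

KH = 10^(−1.42) = 3.802×10^-2 mol kg⁻¹ atm⁻¹
[CO2*] = KH · pCO2 = 3.802×10^-2 × 559×10^-6 atm = 2.13×10^-5 mol/kg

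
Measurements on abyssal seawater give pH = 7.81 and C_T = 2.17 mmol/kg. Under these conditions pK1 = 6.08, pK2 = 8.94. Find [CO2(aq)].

α₀ = 1 / (1 + K1/[H⁺] + K1K2/[H⁺]²) = 1 / (1 + 10^+1.73 + 10^+0.60)
   = 1 / (1 + 53.703 + 3.9811) = 1/58.684 = 0.01704
[CO2*] = α₀ × DIC = 0.01704 × 2.17 = 0.0370 mmol/kg

[CO2*] = 0.0370 mmol/kg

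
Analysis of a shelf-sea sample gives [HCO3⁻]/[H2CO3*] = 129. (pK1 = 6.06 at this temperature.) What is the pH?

pH = 8.17

From K1 = [H⁺][HCO3⁻]/[H2CO3*]:  pH = pK1 + log₁₀([HCO3⁻]/[H2CO3*])
log₁₀(129) = +2.111
pH = 6.06 + (+2.111) = 8.17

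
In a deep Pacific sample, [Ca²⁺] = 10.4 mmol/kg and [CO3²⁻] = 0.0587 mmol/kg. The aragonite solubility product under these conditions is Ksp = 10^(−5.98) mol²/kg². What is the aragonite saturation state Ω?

Ω = 0.583

Ksp = 10^(−5.98) = 1.047×10^-6
Ω = [Ca²⁺][CO3²⁻]/Ksp = (10.4×10^-3)(0.0587×10^-3) / 1.047×10^-6 = 0.583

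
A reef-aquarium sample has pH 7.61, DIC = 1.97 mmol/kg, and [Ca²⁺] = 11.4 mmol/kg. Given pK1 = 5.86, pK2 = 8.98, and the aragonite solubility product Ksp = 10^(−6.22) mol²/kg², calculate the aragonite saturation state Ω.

Ω = 1.50

α₂ = 1 / (1 + [H⁺]/K2 + [H⁺]²/(K1K2)) = 1 / (1 + 10^+1.37 + 10^-0.38)
   = 1 / (1 + 23.442 + 0.41687) = 1/24.859 = 0.04023
[CO3²⁻] = α₂ × DIC = 0.04023 × 1.97 = 0.07925 mmol/kg
Ksp = 10^(−6.22) = 6.026×10^-7
Ω = [Ca²⁺][CO3²⁻]/Ksp = (11.4×10^-3)(7.925×10^-5) / 6.026×10^-7 = 1.50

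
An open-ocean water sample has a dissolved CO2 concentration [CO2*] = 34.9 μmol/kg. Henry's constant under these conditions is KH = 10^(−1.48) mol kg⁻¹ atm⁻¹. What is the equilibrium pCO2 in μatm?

pCO2 = 1050 μatm

KH = 10^(−1.48) = 3.311×10^-2 mol kg⁻¹ atm⁻¹
pCO2 = [CO2*]/KH = 34.9×10^-6 / 3.311×10^-2 = 1.05×10^-3 atm = 1050 μatm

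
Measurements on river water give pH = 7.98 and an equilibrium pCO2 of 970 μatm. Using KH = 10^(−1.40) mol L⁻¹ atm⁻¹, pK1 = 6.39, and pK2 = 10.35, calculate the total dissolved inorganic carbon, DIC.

[CO2*] = KH · pCO2 = 10^(−1.40) × 970×10^-6 = 3.862×10^-5 mol/L
α₀ = 1/(1 + K1/[H⁺] + K1K2/[H⁺]²) = 1/(1 + 10^+1.59 + 10^-0.78) = 0.02496
DIC = [CO2*]/α₀ = 3.862×10^-5 / 0.02496 = 1.55 mmol/L

DIC = 1.55 mmol/L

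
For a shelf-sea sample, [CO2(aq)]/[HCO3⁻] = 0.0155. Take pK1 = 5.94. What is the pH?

From K1 = [H⁺][HCO3⁻]/[CO2(aq)]:  pH = pK1 − log₁₀([CO2(aq)]/[HCO3⁻])
log₁₀(0.0155) = -1.810
pH = 5.94 − (-1.810) = 7.75

pH = 7.75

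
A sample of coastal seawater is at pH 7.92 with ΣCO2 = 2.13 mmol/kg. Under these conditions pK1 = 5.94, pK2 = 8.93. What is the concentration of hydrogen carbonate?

[HCO3⁻] = 1.92 mmol/kg

α₁ = 1 / (1 + [H⁺]/K1 + K2/[H⁺]) = 1 / (1 + 10^-1.98 + 10^-1.01)
   = 1 / (1 + 0.010471 + 0.097724) = 1/1.1082 = 0.9024
[HCO3⁻] = α₁ × DIC = 0.9024 × 2.13 = 1.92 mmol/kg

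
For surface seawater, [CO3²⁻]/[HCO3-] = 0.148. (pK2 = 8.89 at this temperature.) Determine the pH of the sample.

From K2 = [H⁺][CO3²⁻]/[HCO3-]:  pH = pK2 + log₁₀([CO3²⁻]/[HCO3-])
log₁₀(0.148) = -0.830
pH = 8.89 + (-0.830) = 8.06

pH = 8.06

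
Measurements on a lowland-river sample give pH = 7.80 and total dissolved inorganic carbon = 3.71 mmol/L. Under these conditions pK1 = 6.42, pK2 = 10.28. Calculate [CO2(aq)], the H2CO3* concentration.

α₀ = 1 / (1 + K1/[H⁺] + K1K2/[H⁺]²) = 1 / (1 + 10^+1.38 + 10^-1.10)
   = 1 / (1 + 23.988 + 0.079433) = 1/25.068 = 0.03989
[CO2*] = α₀ × DIC = 0.03989 × 3.71 = 0.148 mmol/L

[CO2*] = 0.148 mmol/L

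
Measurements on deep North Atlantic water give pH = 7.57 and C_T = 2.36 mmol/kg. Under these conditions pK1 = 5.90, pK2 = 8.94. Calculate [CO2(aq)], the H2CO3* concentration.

α₀ = 1 / (1 + K1/[H⁺] + K1K2/[H⁺]²) = 1 / (1 + 10^+1.67 + 10^+0.30)
   = 1 / (1 + 46.774 + 1.9953) = 1/49.769 = 0.02009
[CO2*] = α₀ × DIC = 0.02009 × 2.36 = 0.0474 mmol/kg

[CO2*] = 0.0474 mmol/kg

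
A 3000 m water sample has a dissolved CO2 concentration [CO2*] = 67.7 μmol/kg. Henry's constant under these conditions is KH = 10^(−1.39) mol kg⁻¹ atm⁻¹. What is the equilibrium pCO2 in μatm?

KH = 10^(−1.39) = 4.074×10^-2 mol kg⁻¹ atm⁻¹
pCO2 = [CO2*]/KH = 67.7×10^-6 / 4.074×10^-2 = 1.66×10^-3 atm = 1660 μatm

pCO2 = 1660 μatm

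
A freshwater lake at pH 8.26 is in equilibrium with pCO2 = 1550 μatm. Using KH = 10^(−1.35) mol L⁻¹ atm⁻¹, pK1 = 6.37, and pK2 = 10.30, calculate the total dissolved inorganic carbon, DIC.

DIC = 5.49 mmol/L

[CO2*] = KH · pCO2 = 10^(−1.35) × 1550×10^-6 = 6.924×10^-5 mol/L
α₀ = 1/(1 + K1/[H⁺] + K1K2/[H⁺]²) = 1/(1 + 10^+1.89 + 10^-0.15) = 0.01261
DIC = [CO2*]/α₀ = 6.924×10^-5 / 0.01261 = 5.49 mmol/L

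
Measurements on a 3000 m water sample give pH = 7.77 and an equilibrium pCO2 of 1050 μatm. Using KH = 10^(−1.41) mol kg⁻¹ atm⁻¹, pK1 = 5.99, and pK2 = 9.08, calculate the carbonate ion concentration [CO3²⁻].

[CO2*] = KH · pCO2 = 10^(−1.41) × 1050×10^-6 = 4.085×10^-5 mol/kg
α₀ = 1/(1 + K1/[H⁺] + K1K2/[H⁺]²) = 1/(1 + 10^+1.78 + 10^+0.47) = 0.01557
DIC = [CO2*]/α₀ = 4.085×10^-5 / 0.01557 = 2.623 mmol/kg
[CO3²⁻] = α₂·DIC; α₂ = 0.04596, so [CO3²⁻] = 0.04596 × 2.623 = 0.121 mmol/kg

[CO3²⁻] = 0.121 mmol/kg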